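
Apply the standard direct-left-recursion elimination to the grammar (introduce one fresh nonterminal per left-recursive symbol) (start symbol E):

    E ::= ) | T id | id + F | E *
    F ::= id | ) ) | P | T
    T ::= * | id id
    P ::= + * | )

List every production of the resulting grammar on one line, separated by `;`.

E ::= ) E' | T id E' | id + F E'; F ::= id | ) ) | P | T; T ::= * | id id; P ::= + * | ); E' ::= * E' | ε

Directly left-recursive nonterminal: E.
For E: α = {*}, β = {), T id, id + F}. Rewrite as E → β E' and E' → α E' | ε.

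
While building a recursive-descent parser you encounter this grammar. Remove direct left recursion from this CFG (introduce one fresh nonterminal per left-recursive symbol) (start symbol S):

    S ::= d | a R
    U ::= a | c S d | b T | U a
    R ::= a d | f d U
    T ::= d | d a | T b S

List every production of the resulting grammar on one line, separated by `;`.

Directly left-recursive nonterminals: U, T.
For U: α = {a}, β = {a, c S d, b T}. Rewrite as U → β U' and U' → α U' | ε.
For T: α = {b S}, β = {d, d a}. Rewrite as T → β T' and T' → α T' | ε.

S ::= d | a R; U ::= a U' | c S d U' | b T U'; R ::= a d | f d U; T ::= d T' | d a T'; U' ::= a U' | epsilon; T' ::= b S T' | epsilon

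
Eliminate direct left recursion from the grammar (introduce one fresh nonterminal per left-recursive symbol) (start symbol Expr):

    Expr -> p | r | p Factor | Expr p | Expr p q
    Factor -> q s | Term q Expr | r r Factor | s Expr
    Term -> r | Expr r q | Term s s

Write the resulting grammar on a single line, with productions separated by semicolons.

Expr -> p Expr1 | r Expr1 | p Factor Expr1; Factor -> q s | Term q Expr | r r Factor | s Expr; Term -> r Term1 | Expr r q Term1; Expr1 -> p Expr1 | p q Expr1 | ε; Term1 -> s s Term1 | ε

Directly left-recursive nonterminals: Expr, Term.
For Expr: α = {p, p q}, β = {p, r, p Factor}. Rewrite as Expr → β Expr1 and Expr1 → α Expr1 | ε.
For Term: α = {s s}, β = {r, Expr r q}. Rewrite as Term → β Term1 and Term1 → α Term1 | ε.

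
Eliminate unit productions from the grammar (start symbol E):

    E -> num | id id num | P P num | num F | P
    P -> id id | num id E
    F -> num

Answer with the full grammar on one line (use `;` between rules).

Unit pairs: E ⇒* {P}.
For every A with A ⇒* B via unit rules, add B's non-unit alternatives to A; then delete every rule of the form X → Y.

E -> num | id id num | P P num | num F | id id | num id E; P -> id id | num id E; F -> num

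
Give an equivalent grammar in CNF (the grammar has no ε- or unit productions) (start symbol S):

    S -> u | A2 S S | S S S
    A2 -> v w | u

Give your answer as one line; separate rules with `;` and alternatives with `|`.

S -> u | A2 Y1 | S Y2; A2 -> X1 X2 | u; X1 -> v; X2 -> w; Y1 -> S S; Y2 -> S S

Introduce a nonterminal for each terminal appearing in a rule of length ≥ 2: X1 → v, X2 → w.
Binarize each right-hand side of length ≥ 3 by chaining fresh nonterminals (Y1, Y2, …): affected rules were S → A2 S S; S → S S S.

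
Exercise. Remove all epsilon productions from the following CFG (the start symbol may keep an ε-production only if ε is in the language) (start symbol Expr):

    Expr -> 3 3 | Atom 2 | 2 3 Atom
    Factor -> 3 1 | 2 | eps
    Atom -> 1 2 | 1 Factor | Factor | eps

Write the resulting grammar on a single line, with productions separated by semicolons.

Nullable set = {Atom, Factor}.
ε ∉ L(G), so no ε-production is kept.
Add the nullable-subset variants: Expr → Atom 2 gives Atom 2 | 2. Expr → 2 3 Atom gives 2 3 Atom | 2 3. Atom → 1 Factor gives 1 Factor | 1.

Expr -> 3 3 | Atom 2 | 2 | 2 3 Atom | 2 3; Factor -> 3 1 | 2; Atom -> 1 2 | 1 Factor | 1 | Factor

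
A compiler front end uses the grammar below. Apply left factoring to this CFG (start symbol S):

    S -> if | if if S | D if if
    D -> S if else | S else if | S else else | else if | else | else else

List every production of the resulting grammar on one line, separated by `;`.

S has alternatives sharing prefix 'if': factor to S → if S' with S' → ε | if S.
D has alternatives sharing prefix 'S': factor to D → S D' with D' → if else | else if | else else.
D has alternatives sharing prefix 'else': factor to D → else D'' with D'' → if | ε | else.
D' has alternatives sharing prefix 'else': factor to D' → else D''' with D''' → if | else.

S -> D if if | if S'; D -> S D' | else D''; S' -> eps | if S; D' -> if else | else D'''; D'' -> if | eps | else; D''' -> if | else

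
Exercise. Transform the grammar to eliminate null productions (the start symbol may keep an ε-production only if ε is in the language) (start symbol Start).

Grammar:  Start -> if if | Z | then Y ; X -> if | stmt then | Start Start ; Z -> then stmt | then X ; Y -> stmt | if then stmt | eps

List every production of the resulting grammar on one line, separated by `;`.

Nullable nonterminals: {Y}.
ε ∉ L(G), so no ε-production is kept.
Add the nullable-subset variants: Start → then Y gives then Y | then.

Start -> if if | Z | then Y | then; X -> if | stmt then | Start Start; Z -> then stmt | then X; Y -> stmt | if then stmt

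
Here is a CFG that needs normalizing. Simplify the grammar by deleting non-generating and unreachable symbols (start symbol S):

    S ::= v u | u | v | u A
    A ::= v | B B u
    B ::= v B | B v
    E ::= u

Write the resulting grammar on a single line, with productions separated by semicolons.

S ::= v u | u | v | u A; A ::= v

Generating nonterminals: {A, E, S}.
Reachable from S after that: {A, S}.
Removed useless symbols: {B, E} and every production mentioning them.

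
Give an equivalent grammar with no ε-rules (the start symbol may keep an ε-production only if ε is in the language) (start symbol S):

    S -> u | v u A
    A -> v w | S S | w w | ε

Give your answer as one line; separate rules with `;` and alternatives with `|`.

The nullable symbols are {A}.
ε ∉ L(G), so no ε-production is kept.
Expand every rule over subsets of its nullable positions: S → v u A gives v u A | v u.

S -> u | v u A | v u; A -> v w | S S | w w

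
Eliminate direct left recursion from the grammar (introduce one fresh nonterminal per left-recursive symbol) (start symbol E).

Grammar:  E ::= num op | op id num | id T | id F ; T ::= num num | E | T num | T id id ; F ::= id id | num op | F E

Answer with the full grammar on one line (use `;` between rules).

E ::= num op | op id num | id T | id F; T ::= num num T' | E T'; F ::= id id F' | num op F'; T' ::= num T' | id id T' | ε; F' ::= E F' | ε

Directly left-recursive nonterminals: T, F.
For T: α = {num, id id}, β = {num num, E}. Rewrite as T → β T' and T' → α T' | ε.
For F: α = {E}, β = {id id, num op}. Rewrite as F → β F' and F' → α F' | ε.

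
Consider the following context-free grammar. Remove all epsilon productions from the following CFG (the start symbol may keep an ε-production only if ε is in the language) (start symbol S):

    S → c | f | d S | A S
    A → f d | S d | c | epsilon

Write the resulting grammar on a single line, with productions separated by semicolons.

S → c | f | d S | A S; A → f d | S d | c

The nullable symbols are {A}.
ε ∉ L(G), so no ε-production is kept.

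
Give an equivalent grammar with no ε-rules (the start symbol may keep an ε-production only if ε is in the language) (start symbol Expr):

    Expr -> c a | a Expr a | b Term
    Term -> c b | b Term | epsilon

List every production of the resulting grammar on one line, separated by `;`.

Nullable set = {Term}.
ε ∉ L(G), so no ε-production is kept.
Add the nullable-subset variants: Expr → b Term gives b Term | b. Term → b Term gives b Term | b.

Expr -> c a | a Expr a | b Term | b; Term -> c b | b Term | b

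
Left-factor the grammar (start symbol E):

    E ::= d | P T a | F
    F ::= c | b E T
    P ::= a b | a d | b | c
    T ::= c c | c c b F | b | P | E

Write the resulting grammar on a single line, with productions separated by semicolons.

E ::= d | P T a | F; F ::= c | b E T; P ::= b | c | a P'; T ::= b | P | E | c c T'; P' ::= b | d; T' ::= epsilon | b F

P has alternatives sharing prefix 'a': factor to P → a P' with P' → b | d.
T has alternatives sharing prefix 'c c': factor to T → c c T' with T' → ε | b F.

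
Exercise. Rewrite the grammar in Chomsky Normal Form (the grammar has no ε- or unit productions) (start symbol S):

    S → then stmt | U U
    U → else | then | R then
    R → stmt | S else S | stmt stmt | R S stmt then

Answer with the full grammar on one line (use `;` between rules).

S → X1 X2 | U U; U → else | then | R X1; R → stmt | S Y1 | X2 X2 | R Y2; X1 → then; X2 → stmt; X3 → else; Y1 → X3 S; Y2 → S Y3; Y3 → X2 X1

Introduce a nonterminal for each terminal appearing in a rule of length ≥ 2: X1 → then, X2 → stmt, X3 → else.
Binarize each right-hand side of length ≥ 3 by chaining fresh nonterminals (Y1, Y2, …): affected rules were R → S X3 S; R → R S X2 X1.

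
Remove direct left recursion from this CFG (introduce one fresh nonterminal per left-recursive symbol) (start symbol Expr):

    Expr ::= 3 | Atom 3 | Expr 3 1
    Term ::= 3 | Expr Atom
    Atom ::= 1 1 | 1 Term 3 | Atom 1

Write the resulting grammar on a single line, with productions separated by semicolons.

Expr ::= 3 Expr1 | Atom 3 Expr1; Term ::= 3 | Expr Atom; Atom ::= 1 1 Atom1 | 1 Term 3 Atom1; Expr1 ::= 3 1 Expr1 | ε; Atom1 ::= 1 Atom1 | ε

Left recursion appears on Expr, Atom.
For Expr: α = {3 1}, β = {3, Atom 3}. Rewrite as Expr → β Expr1 and Expr1 → α Expr1 | ε.
For Atom: α = {1}, β = {1 1, 1 Term 3}. Rewrite as Atom → β Atom1 and Atom1 → α Atom1 | ε.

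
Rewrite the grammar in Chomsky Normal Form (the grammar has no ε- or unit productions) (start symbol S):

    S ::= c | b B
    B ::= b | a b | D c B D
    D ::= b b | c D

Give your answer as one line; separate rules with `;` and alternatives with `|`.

Introduce a nonterminal for each terminal appearing in a rule of length ≥ 2: X1 → b, X2 → a, X3 → c.
Binarize each right-hand side of length ≥ 3 by chaining fresh nonterminals (Y1, Y2, …): affected rules were B → D X3 B D.

S ::= c | X1 B; B ::= b | X2 X1 | D Y1; D ::= X1 X1 | X3 D; X1 ::= b; X2 ::= a; X3 ::= c; Y1 ::= X3 Y2; Y2 ::= B D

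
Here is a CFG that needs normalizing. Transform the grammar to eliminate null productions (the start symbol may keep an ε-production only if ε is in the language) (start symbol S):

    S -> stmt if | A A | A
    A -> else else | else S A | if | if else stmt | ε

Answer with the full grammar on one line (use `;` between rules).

S -> stmt if | A A | A | ε; A -> else else | else S A | else S | else A | else | if | if else stmt

Nullable nonterminals: {A, S}.
ε ∈ L(G) since S is nullable, so keep S → ε.
Add the nullable-subset variants: S → A A gives A A | A. A → else S A gives else S A | else S | else A | else.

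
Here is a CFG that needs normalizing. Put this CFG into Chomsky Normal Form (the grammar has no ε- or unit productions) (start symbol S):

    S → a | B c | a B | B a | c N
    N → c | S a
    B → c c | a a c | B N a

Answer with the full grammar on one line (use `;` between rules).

Introduce a nonterminal for each terminal appearing in a rule of length ≥ 2: X1 → c, X2 → a.
Binarize each right-hand side of length ≥ 3 by chaining fresh nonterminals (Y1, Y2, …): affected rules were B → X2 X2 X1; B → B N X2.

S → a | B X1 | X2 B | B X2 | X1 N; N → c | S X2; B → X1 X1 | X2 Y1 | B Y2; X1 → c; X2 → a; Y1 → X2 X1; Y2 → N X2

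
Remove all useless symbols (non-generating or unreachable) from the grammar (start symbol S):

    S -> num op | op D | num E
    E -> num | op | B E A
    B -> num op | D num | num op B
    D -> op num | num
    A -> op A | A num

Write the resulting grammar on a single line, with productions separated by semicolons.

Generating nonterminals: {B, D, E, S}.
Reachable from S after that: {D, E, S}.
Removed useless symbols: {A, B} and every production mentioning them.

S -> num op | op D | num E; E -> num | op; D -> op num | num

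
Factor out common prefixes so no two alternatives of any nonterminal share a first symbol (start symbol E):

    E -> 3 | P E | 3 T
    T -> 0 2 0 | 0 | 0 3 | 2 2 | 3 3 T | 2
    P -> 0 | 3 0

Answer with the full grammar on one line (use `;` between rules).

E -> P E | 3 E'; T -> 3 3 T | 0 T' | 2 T''; P -> 0 | 3 0; E' -> ε | T; T' -> 2 0 | ε | 3; T'' -> 2 | ε

E has alternatives sharing prefix '3': factor to E → 3 E' with E' → ε | T.
T has alternatives sharing prefix '0': factor to T → 0 T' with T' → 2 0 | ε | 3.
T has alternatives sharing prefix '2': factor to T → 2 T'' with T'' → 2 | ε.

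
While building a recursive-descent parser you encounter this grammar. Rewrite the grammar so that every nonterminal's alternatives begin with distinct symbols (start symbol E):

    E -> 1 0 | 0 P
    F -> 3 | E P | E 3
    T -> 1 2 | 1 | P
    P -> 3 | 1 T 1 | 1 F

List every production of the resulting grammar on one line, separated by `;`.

F has alternatives sharing prefix 'E': factor to F → E F' with F' → P | 3.
T has alternatives sharing prefix '1': factor to T → 1 T' with T' → 2 | ε.
P has alternatives sharing prefix '1': factor to P → 1 P' with P' → T 1 | F.

E -> 1 0 | 0 P; F -> 3 | E F'; T -> P | 1 T'; P -> 3 | 1 P'; F' -> P | 3; T' -> 2 | epsilon; P' -> T 1 | F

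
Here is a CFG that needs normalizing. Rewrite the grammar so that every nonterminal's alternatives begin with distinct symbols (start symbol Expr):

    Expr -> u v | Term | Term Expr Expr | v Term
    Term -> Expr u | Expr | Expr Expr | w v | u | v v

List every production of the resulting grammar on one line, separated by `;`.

Expr has alternatives sharing prefix 'Term': factor to Expr → Term Expr1 with Expr1 → ε | Expr Expr.
Term has alternatives sharing prefix 'Expr': factor to Term → Expr Term1 with Term1 → u | ε | Expr.

Expr -> u v | v Term | Term Expr1; Term -> w v | u | v v | Expr Term1; Expr1 -> ε | Expr Expr; Term1 -> u | ε | Expr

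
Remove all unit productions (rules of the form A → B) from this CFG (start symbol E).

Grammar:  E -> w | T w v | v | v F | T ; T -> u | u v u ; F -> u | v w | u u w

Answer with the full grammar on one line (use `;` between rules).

E -> w | T w v | v | v F | u | u v u; T -> u | u v u; F -> u | v w | u u w

Unit pairs: E ⇒* {T}.
For every A with A ⇒* B via unit rules, add B's non-unit alternatives to A; then delete every rule of the form X → Y.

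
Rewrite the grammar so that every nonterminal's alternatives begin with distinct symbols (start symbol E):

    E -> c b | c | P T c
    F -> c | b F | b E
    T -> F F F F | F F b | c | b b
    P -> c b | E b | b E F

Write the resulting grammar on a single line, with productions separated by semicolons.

E -> P T c | c E'; F -> c | b F'; T -> c | b b | F F T'; P -> c b | E b | b E F; E' -> b | eps; F' -> F | E; T' -> F F | b

E has alternatives sharing prefix 'c': factor to E → c E' with E' → b | ε.
F has alternatives sharing prefix 'b': factor to F → b F' with F' → F | E.
T has alternatives sharing prefix 'F F': factor to T → F F T' with T' → F F | b.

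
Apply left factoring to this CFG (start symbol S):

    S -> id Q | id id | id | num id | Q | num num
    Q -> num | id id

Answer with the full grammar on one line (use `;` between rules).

S has alternatives sharing prefix 'id': factor to S → id S' with S' → Q | id | ε.
S has alternatives sharing prefix 'num': factor to S → num S'' with S'' → id | num.

S -> Q | id S' | num S''; Q -> num | id id; S' -> Q | id | ε; S'' -> id | num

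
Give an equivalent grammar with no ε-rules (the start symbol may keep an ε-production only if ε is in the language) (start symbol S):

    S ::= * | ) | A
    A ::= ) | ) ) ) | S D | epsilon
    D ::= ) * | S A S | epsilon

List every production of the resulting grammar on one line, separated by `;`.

S ::= * | ) | A | ε; A ::= ) | ) ) ) | S D | S | D; D ::= ) * | S A S | S A | S S | S | A S | A

Nullable set = {A, D, S}.
ε ∈ L(G) since S is nullable, so keep S → ε.
Add the nullable-subset variants: A → S D gives S D | S | D. D → S A S gives S A S | S A | S S | S | A S | A.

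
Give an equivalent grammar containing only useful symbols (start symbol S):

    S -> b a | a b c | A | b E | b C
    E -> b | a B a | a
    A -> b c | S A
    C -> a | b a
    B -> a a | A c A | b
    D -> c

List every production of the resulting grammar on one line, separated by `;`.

S -> b a | a b c | A | b E | b C; E -> b | a B a | a; A -> b c | S A; C -> a | b a; B -> a a | A c A | b

Generating nonterminals: {A, B, C, D, E, S}.
Reachable from S after that: {A, B, C, E, S}.
Removed useless symbols: {D} and every production mentioning them.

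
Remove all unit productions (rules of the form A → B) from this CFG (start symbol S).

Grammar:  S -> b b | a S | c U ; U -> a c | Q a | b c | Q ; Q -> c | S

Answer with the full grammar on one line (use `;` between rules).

Unit pairs: Q ⇒* {S}; U ⇒* {Q, S}.
For each unit pair (A, B), copy every non-unit production of B to A, then drop all unit productions.

S -> b b | a S | c U; U -> a c | Q a | b c | b b | a S | c U | c; Q -> b b | a S | c U | c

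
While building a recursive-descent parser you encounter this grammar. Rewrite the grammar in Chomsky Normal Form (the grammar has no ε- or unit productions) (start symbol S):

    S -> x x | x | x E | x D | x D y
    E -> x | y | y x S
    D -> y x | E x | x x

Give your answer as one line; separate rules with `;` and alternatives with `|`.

Introduce a nonterminal for each terminal appearing in a rule of length ≥ 2: X1 → x, X2 → y.
Binarize each right-hand side of length ≥ 3 by chaining fresh nonterminals (Y1, Y2, …): affected rules were S → X1 D X2; E → X2 X1 S.

S -> X1 X1 | x | X1 E | X1 D | X1 Y1; E -> x | y | X2 Y2; D -> X2 X1 | E X1 | X1 X1; X1 -> x; X2 -> y; Y1 -> D X2; Y2 -> X1 S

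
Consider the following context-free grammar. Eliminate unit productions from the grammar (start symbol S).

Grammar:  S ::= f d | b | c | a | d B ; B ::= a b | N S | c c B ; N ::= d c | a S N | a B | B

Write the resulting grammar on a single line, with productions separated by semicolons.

Unit pairs: N ⇒* {B}.
For every A with A ⇒* B via unit rules, add B's non-unit alternatives to A; then delete every rule of the form X → Y.

S ::= f d | b | c | a | d B; B ::= a b | N S | c c B; N ::= a b | N S | c c B | d c | a S N | a B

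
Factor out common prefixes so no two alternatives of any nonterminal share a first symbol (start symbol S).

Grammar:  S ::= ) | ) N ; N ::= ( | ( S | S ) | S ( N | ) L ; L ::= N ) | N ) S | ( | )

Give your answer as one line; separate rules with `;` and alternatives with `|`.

S has alternatives sharing prefix ')': factor to S → ) S' with S' → ε | N.
N has alternatives sharing prefix '(': factor to N → ( N' with N' → ε | S.
N has alternatives sharing prefix 'S': factor to N → S N'' with N'' → ) | ( N.
L has alternatives sharing prefix 'N )': factor to L → N ) L' with L' → ε | S.

S ::= ) S'; N ::= ) L | ( N' | S N''; L ::= ( | ) | N ) L'; S' ::= ε | N; N' ::= ε | S; N'' ::= ) | ( N; L' ::= ε | S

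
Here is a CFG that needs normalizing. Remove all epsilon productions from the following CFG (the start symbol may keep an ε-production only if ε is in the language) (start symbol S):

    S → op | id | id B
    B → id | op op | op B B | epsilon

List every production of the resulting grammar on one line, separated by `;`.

The nullable symbols are {B}.
ε ∉ L(G), so no ε-production is kept.
Expand every rule over subsets of its nullable positions: B → op B B gives op B B | op B | op.

S → op | id | id B; B → id | op op | op B B | op B | op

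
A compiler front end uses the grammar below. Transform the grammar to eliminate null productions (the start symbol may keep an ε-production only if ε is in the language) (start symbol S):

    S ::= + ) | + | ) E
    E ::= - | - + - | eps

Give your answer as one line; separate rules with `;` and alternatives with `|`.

The nullable symbols are {E}.
ε ∉ L(G), so no ε-production is kept.
For each production, add variants omitting each subset of nullable occurrences: S → ) E gives ) E | ).

S ::= + ) | + | ) E | ); E ::= - | - + -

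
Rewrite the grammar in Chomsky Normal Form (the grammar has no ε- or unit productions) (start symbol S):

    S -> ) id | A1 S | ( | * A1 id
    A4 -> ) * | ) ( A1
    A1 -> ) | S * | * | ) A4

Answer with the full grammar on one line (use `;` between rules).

Introduce a nonterminal for each terminal appearing in a rule of length ≥ 2: X1 → ), X2 → id, X3 → *, X4 → (.
Binarize each right-hand side of length ≥ 3 by chaining fresh nonterminals (Y1, Y2, …): affected rules were S → X3 A1 X2; A4 → X1 X4 A1.

S -> X1 X2 | A1 S | ( | X3 Y1; A4 -> X1 X3 | X1 Y2; A1 -> ) | S X3 | * | X1 A4; X1 -> ); X2 -> id; X3 -> *; X4 -> (; Y1 -> A1 X2; Y2 -> X4 A1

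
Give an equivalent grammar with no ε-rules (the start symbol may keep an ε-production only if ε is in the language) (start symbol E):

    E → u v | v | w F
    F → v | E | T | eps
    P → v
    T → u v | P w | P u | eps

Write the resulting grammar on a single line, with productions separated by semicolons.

E → u v | v | w F | w; F → v | E | T; P → v; T → u v | P w | P u

Nullable set = {F, T}.
ε ∉ L(G), so no ε-production is kept.
Add the nullable-subset variants: E → w F gives w F | w.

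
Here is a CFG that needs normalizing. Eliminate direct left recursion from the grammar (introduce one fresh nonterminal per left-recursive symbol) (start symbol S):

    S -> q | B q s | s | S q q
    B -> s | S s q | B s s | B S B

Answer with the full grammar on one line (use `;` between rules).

S, B are directly left-recursive.
For S: α = {q q}, β = {q, B q s, s}. Rewrite as S → β S' and S' → α S' | ε.
For B: α = {s s, S B}, β = {s, S s q}. Rewrite as B → β B' and B' → α B' | ε.

S -> q S' | B q s S' | s S'; B -> s B' | S s q B'; S' -> q q S' | ε; B' -> s s B' | S B B' | ε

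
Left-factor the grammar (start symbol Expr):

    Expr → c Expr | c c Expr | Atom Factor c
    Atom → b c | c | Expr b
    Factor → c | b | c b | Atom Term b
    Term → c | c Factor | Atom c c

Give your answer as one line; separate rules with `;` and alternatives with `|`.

Expr has alternatives sharing prefix 'c': factor to Expr → c Expr1 with Expr1 → Expr | c Expr.
Factor has alternatives sharing prefix 'c': factor to Factor → c Factor1 with Factor1 → ε | b.
Term has alternatives sharing prefix 'c': factor to Term → c Term1 with Term1 → ε | Factor.

Expr → Atom Factor c | c Expr1; Atom → b c | c | Expr b; Factor → b | Atom Term b | c Factor1; Term → Atom c c | c Term1; Expr1 → Expr | c Expr; Factor1 → ε | b; Term1 → ε | Factor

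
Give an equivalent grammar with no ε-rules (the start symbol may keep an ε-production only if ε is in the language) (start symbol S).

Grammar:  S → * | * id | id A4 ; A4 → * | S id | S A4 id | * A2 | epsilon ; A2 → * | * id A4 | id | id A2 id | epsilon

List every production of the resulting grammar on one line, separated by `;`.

Nullable set = {A2, A4}.
ε ∉ L(G), so no ε-production is kept.
For each production, add variants omitting each subset of nullable occurrences: S → id A4 gives id A4 | id. A2 → * id A4 gives * id A4 | * id. A2 → id A2 id gives id A2 id | id id.

S → * | * id | id A4 | id; A4 → * | S id | S A4 id | * A2; A2 → * | * id A4 | * id | id | id A2 id | id id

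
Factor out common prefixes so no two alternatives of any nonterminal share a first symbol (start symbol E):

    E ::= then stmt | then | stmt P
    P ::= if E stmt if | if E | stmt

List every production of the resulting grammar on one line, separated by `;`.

E has alternatives sharing prefix 'then': factor to E → then E' with E' → stmt | ε.
P has alternatives sharing prefix 'if E': factor to P → if E P' with P' → stmt if | ε.

E ::= stmt P | then E'; P ::= stmt | if E P'; E' ::= stmt | ε; P' ::= stmt if | ε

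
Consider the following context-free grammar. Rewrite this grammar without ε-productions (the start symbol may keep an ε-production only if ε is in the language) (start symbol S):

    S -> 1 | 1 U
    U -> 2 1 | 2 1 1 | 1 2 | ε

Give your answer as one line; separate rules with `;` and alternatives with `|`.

S -> 1 | 1 U; U -> 2 1 | 2 1 1 | 1 2

The nullable symbols are {U}.
ε ∉ L(G), so no ε-production is kept.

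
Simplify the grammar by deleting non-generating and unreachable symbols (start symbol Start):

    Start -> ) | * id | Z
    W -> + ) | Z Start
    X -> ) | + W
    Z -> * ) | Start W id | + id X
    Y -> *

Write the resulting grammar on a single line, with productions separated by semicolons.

Start -> ) | * id | Z; W -> + ) | Z Start; X -> ) | + W; Z -> * ) | Start W id | + id X

Generating nonterminals: {Start, W, X, Y, Z}.
Reachable from Start after that: {Start, W, X, Z}.
Removed useless symbols: {Y} and every production mentioning them.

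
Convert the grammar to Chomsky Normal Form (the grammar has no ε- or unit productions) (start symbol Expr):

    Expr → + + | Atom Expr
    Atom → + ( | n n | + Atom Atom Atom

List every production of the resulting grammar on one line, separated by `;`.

Introduce a nonterminal for each terminal appearing in a rule of length ≥ 2: X1 → +, X2 → (, X3 → n.
Binarize each right-hand side of length ≥ 3 by chaining fresh nonterminals (Y1, Y2, …): affected rules were Atom → X1 Atom Atom Atom.

Expr → X1 X1 | Atom Expr; Atom → X1 X2 | X3 X3 | X1 Y1; X1 → +; X2 → (; X3 → n; Y1 → Atom Y2; Y2 → Atom Atom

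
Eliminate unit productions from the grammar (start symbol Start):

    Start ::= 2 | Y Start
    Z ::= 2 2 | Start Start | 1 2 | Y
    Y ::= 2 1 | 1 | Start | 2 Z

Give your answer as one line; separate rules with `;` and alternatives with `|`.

Unit pairs: Y ⇒* {Start}; Z ⇒* {Start, Y}.
Replace each nonterminal's rules with the union of the non-unit rules of every nonterminal it unit-derives.

Start ::= 2 | Y Start; Z ::= 2 2 | Start Start | 1 2 | 2 | Y Start | 2 1 | 1 | 2 Z; Y ::= 2 | Y Start | 2 1 | 1 | 2 Z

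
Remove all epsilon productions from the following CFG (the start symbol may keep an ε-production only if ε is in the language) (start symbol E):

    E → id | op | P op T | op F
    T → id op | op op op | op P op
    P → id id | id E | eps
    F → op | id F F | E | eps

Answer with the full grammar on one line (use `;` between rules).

E → id | op | P op T | op T | op F; T → id op | op op op | op P op | op op; P → id id | id E; F → op | id F F | id F | id | E

The nullable symbols are {F, P}.
ε ∉ L(G), so no ε-production is kept.
Add the nullable-subset variants: E → P op T gives P op T | op T. T → op P op gives op P op | op op. F → id F F gives id F F | id F | id.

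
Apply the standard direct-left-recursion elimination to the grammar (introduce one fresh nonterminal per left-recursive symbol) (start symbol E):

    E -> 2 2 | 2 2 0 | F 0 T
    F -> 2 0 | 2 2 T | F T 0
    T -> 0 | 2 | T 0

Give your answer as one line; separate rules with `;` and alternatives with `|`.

E -> 2 2 | 2 2 0 | F 0 T; F -> 2 0 F' | 2 2 T F'; T -> 0 T' | 2 T'; F' -> T 0 F' | ε; T' -> 0 T' | ε

Directly left-recursive nonterminals: F, T.
For F: α = {T 0}, β = {2 0, 2 2 T}. Rewrite as F → β F' and F' → α F' | ε.
For T: α = {0}, β = {0, 2}. Rewrite as T → β T' and T' → α T' | ε.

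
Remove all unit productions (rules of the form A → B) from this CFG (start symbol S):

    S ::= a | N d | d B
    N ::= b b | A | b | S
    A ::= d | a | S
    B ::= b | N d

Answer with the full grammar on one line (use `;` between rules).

Unit pairs: A ⇒* {S}; N ⇒* {A, S}.
For each unit pair (A, B), copy every non-unit production of B to A, then drop all unit productions.

S ::= a | N d | d B; N ::= a | N d | d B | b b | b | d; A ::= a | N d | d B | d; B ::= b | N d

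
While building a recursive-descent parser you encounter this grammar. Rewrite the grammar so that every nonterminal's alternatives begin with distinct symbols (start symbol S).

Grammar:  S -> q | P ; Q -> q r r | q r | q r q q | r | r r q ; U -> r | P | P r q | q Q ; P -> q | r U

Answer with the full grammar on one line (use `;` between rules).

Q has alternatives sharing prefix 'q r': factor to Q → q r Q' with Q' → r | ε | q q.
Q has alternatives sharing prefix 'r': factor to Q → r Q'' with Q'' → ε | r q.
U has alternatives sharing prefix 'P': factor to U → P U' with U' → ε | r q.

S -> q | P; Q -> q r Q' | r Q''; U -> r | q Q | P U'; P -> q | r U; Q' -> r | eps | q q; Q'' -> eps | r q; U' -> eps | r q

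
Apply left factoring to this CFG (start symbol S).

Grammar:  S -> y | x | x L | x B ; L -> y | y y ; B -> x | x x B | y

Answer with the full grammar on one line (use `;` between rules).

S -> y | x S'; L -> y L'; B -> y | x B'; S' -> ε | L | B; L' -> ε | y; B' -> ε | x B

S has alternatives sharing prefix 'x': factor to S → x S' with S' → ε | L | B.
L has alternatives sharing prefix 'y': factor to L → y L' with L' → ε | y.
B has alternatives sharing prefix 'x': factor to B → x B' with B' → ε | x B.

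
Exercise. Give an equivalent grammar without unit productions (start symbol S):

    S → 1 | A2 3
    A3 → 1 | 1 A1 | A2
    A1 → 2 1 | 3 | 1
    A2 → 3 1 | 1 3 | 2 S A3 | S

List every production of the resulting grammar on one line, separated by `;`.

S → 1 | A2 3; A3 → 3 1 | 1 3 | 2 S A3 | 1 | A2 3 | 1 A1; A1 → 2 1 | 3 | 1; A2 → 3 1 | 1 3 | 2 S A3 | 1 | A2 3

Unit pairs: A2 ⇒* {S}; A3 ⇒* {A2, S}.
For each unit pair (A, B), copy every non-unit production of B to A, then drop all unit productions.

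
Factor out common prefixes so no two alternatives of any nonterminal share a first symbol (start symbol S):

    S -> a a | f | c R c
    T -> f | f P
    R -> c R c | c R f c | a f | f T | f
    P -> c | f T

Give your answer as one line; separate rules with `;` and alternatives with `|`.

S -> a a | f | c R c; T -> f T'; R -> a f | c R R' | f R''; P -> c | f T; T' -> ε | P; R' -> c | f c; R'' -> T | ε

T has alternatives sharing prefix 'f': factor to T → f T' with T' → ε | P.
R has alternatives sharing prefix 'c R': factor to R → c R R' with R' → c | f c.
R has alternatives sharing prefix 'f': factor to R → f R'' with R'' → T | ε.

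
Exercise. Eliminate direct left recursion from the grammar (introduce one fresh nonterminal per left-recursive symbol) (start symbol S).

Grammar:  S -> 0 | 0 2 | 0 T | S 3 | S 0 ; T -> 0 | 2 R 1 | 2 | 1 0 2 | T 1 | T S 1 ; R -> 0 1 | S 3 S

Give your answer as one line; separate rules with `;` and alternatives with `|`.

S -> 0 S' | 0 2 S' | 0 T S'; T -> 0 T' | 2 R 1 T' | 2 T' | 1 0 2 T'; R -> 0 1 | S 3 S; S' -> 3 S' | 0 S' | ε; T' -> 1 T' | S 1 T' | ε

Directly left-recursive nonterminals: S, T.
For S: α = {3, 0}, β = {0, 0 2, 0 T}. Rewrite as S → β S' and S' → α S' | ε.
For T: α = {1, S 1}, β = {0, 2 R 1, 2, 1 0 2}. Rewrite as T → β T' and T' → α T' | ε.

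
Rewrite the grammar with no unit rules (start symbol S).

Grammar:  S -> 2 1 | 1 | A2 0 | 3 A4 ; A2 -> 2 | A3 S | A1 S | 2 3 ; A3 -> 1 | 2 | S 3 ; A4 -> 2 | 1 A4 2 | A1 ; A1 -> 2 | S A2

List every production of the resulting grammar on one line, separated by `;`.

S -> 2 1 | 1 | A2 0 | 3 A4; A2 -> 2 | A3 S | A1 S | 2 3; A3 -> 1 | 2 | S 3; A4 -> 2 | 1 A4 2 | S A2; A1 -> 2 | S A2

Unit pairs: A4 ⇒* {A1}.
For every A with A ⇒* B via unit rules, add B's non-unit alternatives to A; then delete every rule of the form X → Y.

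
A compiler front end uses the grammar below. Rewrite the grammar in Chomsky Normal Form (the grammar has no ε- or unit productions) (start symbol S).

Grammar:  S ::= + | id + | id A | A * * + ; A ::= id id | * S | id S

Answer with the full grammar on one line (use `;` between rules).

S ::= + | X1 X2 | X1 A | A Y1; A ::= X1 X1 | X3 S | X1 S; X1 ::= id; X2 ::= +; X3 ::= *; Y1 ::= X3 Y2; Y2 ::= X3 X2

Introduce a nonterminal for each terminal appearing in a rule of length ≥ 2: X1 → id, X2 → +, X3 → *.
Binarize each right-hand side of length ≥ 3 by chaining fresh nonterminals (Y1, Y2, …): affected rules were S → A X3 X3 X2.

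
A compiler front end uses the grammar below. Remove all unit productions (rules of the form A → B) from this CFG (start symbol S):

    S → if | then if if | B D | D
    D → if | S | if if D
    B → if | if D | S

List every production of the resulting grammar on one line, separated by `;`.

S → if | if if D | then if if | B D; D → if | then if if | B D | if if D; B → if | if D | if if D | then if if | B D

Unit pairs: B ⇒* {D, S}; D ⇒* {S}; S ⇒* {D}.
For every A with A ⇒* B via unit rules, add B's non-unit alternatives to A; then delete every rule of the form X → Y.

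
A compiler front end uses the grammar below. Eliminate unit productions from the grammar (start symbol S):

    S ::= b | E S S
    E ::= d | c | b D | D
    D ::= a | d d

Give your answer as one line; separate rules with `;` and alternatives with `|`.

S ::= b | E S S; E ::= d | c | b D | a | d d; D ::= a | d d

Unit pairs: E ⇒* {D}.
Replace each nonterminal's rules with the union of the non-unit rules of every nonterminal it unit-derives.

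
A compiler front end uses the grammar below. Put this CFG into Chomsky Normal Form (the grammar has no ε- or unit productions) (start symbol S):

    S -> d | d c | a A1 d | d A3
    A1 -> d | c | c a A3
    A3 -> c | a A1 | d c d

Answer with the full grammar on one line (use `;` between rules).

Introduce a nonterminal for each terminal appearing in a rule of length ≥ 2: X1 → d, X2 → c, X3 → a.
Binarize each right-hand side of length ≥ 3 by chaining fresh nonterminals (Y1, Y2, …): affected rules were S → X3 A1 X1; A1 → X2 X3 A3; A3 → X1 X2 X1.

S -> d | X1 X2 | X3 Y1 | X1 A3; A1 -> d | c | X2 Y2; A3 -> c | X3 A1 | X1 Y3; X1 -> d; X2 -> c; X3 -> a; Y1 -> A1 X1; Y2 -> X3 A3; Y3 -> X2 X1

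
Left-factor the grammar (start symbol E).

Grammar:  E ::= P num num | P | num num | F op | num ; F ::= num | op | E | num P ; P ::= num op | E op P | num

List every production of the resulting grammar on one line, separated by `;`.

E has alternatives sharing prefix 'P': factor to E → P E' with E' → num num | ε.
E has alternatives sharing prefix 'num': factor to E → num E'' with E'' → num | ε.
F has alternatives sharing prefix 'num': factor to F → num F' with F' → ε | P.
P has alternatives sharing prefix 'num': factor to P → num P' with P' → op | ε.

E ::= F op | P E' | num E''; F ::= op | E | num F'; P ::= E op P | num P'; E' ::= num num | ε; E'' ::= num | ε; F' ::= ε | P; P' ::= op | ε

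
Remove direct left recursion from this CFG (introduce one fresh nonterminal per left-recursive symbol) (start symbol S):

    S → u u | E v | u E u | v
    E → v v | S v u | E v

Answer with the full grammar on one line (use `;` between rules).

S → u u | E v | u E u | v; E → v v E' | S v u E'; E' → v E' | ε

Directly left-recursive nonterminal: E.
For E: α = {v}, β = {v v, S v u}. Rewrite as E → β E' and E' → α E' | ε.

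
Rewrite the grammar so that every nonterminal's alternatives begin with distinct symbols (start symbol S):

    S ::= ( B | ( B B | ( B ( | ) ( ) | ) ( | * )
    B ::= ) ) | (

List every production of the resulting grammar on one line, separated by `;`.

S ::= * ) | ( B S' | ) ( S''; B ::= ) ) | (; S' ::= eps | B | (; S'' ::= ) | eps

S has alternatives sharing prefix '( B': factor to S → ( B S' with S' → ε | B | (.
S has alternatives sharing prefix ') (': factor to S → ) ( S'' with S'' → ) | ε.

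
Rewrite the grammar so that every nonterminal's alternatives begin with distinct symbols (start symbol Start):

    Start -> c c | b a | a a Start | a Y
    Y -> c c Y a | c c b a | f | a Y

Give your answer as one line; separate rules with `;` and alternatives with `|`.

Start has alternatives sharing prefix 'a': factor to Start → a Start1 with Start1 → a Start | Y.
Y has alternatives sharing prefix 'c c': factor to Y → c c Y1 with Y1 → Y a | b a.

Start -> c c | b a | a Start1; Y -> f | a Y | c c Y1; Start1 -> a Start | Y; Y1 -> Y a | b a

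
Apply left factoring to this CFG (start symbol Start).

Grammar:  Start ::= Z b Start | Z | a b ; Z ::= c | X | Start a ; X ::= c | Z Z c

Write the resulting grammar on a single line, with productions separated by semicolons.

Start has alternatives sharing prefix 'Z': factor to Start → Z Start1 with Start1 → b Start | ε.

Start ::= a b | Z Start1; Z ::= c | X | Start a; X ::= c | Z Z c; Start1 ::= b Start | ε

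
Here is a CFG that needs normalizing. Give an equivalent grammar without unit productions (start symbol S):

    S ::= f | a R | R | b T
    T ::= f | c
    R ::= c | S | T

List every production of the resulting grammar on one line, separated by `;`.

S ::= f | a R | b T | c; T ::= f | c; R ::= f | a R | b T | c

Unit pairs: R ⇒* {S, T}; S ⇒* {R, T}.
Replace each nonterminal's rules with the union of the non-unit rules of every nonterminal it unit-derives.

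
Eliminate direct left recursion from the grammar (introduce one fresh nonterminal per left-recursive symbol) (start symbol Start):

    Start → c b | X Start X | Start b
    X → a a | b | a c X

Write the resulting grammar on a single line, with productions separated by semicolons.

Start → c b Start1 | X Start X Start1; X → a a | b | a c X; Start1 → b Start1 | ε

Left recursion appears on Start.
For Start: α = {b}, β = {c b, X Start X}. Rewrite as Start → β Start1 and Start1 → α Start1 | ε.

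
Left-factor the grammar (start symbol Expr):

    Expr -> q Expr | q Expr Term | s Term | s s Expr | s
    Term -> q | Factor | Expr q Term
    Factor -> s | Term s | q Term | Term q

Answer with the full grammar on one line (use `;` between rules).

Expr -> s Expr1 | q Expr Expr2; Term -> q | Factor | Expr q Term; Factor -> s | q Term | Term Factor1; Expr1 -> Term | s Expr | eps; Expr2 -> eps | Term; Factor1 -> s | q

Expr has alternatives sharing prefix 's': factor to Expr → s Expr1 with Expr1 → Term | s Expr | ε.
Expr has alternatives sharing prefix 'q Expr': factor to Expr → q Expr Expr2 with Expr2 → ε | Term.
Factor has alternatives sharing prefix 'Term': factor to Factor → Term Factor1 with Factor1 → s | q.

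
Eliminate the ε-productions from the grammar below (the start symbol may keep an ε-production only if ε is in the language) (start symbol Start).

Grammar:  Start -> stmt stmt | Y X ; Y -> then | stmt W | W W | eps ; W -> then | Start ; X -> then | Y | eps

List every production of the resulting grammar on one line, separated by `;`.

Nullable set = {Start, W, X, Y}.
ε ∈ L(G) since Start is nullable, so keep Start → ε.
Add the nullable-subset variants: Start → Y X gives Y X | Y | X. Y → stmt W gives stmt W | stmt. Y → W W gives W W | W.

Start -> stmt stmt | Y X | Y | X | eps; Y -> then | stmt W | stmt | W W | W; W -> then | Start; X -> then | Y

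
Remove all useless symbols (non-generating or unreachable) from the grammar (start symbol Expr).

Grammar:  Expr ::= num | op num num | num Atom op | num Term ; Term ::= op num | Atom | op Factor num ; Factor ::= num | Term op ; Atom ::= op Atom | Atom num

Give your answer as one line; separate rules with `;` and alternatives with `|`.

Expr ::= num | op num num | num Term; Term ::= op num | op Factor num; Factor ::= num | Term op

Generating nonterminals: {Expr, Factor, Term}.
Reachable from Expr after that: {Expr, Factor, Term}.
Removed useless symbols: {Atom} and every production mentioning them.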